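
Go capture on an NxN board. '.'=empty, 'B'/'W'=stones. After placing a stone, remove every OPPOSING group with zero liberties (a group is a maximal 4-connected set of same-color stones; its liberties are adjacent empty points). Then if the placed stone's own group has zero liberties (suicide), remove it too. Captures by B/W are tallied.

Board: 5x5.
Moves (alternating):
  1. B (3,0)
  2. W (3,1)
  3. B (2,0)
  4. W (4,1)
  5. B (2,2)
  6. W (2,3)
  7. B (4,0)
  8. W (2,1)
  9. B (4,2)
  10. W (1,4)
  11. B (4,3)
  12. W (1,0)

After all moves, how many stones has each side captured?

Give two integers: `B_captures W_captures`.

Answer: 0 3

Derivation:
Move 1: B@(3,0) -> caps B=0 W=0
Move 2: W@(3,1) -> caps B=0 W=0
Move 3: B@(2,0) -> caps B=0 W=0
Move 4: W@(4,1) -> caps B=0 W=0
Move 5: B@(2,2) -> caps B=0 W=0
Move 6: W@(2,3) -> caps B=0 W=0
Move 7: B@(4,0) -> caps B=0 W=0
Move 8: W@(2,1) -> caps B=0 W=0
Move 9: B@(4,2) -> caps B=0 W=0
Move 10: W@(1,4) -> caps B=0 W=0
Move 11: B@(4,3) -> caps B=0 W=0
Move 12: W@(1,0) -> caps B=0 W=3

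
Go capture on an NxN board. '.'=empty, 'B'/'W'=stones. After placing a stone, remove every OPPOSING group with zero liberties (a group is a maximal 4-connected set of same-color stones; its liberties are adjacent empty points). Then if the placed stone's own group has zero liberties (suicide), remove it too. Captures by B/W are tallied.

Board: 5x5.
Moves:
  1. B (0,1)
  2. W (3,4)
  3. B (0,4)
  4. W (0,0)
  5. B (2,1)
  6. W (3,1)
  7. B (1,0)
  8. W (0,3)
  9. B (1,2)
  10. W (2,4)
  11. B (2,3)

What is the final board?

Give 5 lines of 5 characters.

Answer: .B.WB
B.B..
.B.BW
.W..W
.....

Derivation:
Move 1: B@(0,1) -> caps B=0 W=0
Move 2: W@(3,4) -> caps B=0 W=0
Move 3: B@(0,4) -> caps B=0 W=0
Move 4: W@(0,0) -> caps B=0 W=0
Move 5: B@(2,1) -> caps B=0 W=0
Move 6: W@(3,1) -> caps B=0 W=0
Move 7: B@(1,0) -> caps B=1 W=0
Move 8: W@(0,3) -> caps B=1 W=0
Move 9: B@(1,2) -> caps B=1 W=0
Move 10: W@(2,4) -> caps B=1 W=0
Move 11: B@(2,3) -> caps B=1 W=0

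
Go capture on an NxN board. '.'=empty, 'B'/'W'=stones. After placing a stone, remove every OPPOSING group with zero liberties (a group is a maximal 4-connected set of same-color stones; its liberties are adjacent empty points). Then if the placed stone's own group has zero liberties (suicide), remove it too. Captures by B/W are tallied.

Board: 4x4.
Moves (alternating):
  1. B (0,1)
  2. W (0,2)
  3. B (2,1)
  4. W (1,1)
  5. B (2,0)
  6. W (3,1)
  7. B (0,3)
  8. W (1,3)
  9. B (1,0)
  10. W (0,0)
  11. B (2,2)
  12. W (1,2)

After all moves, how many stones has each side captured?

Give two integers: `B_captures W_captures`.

Move 1: B@(0,1) -> caps B=0 W=0
Move 2: W@(0,2) -> caps B=0 W=0
Move 3: B@(2,1) -> caps B=0 W=0
Move 4: W@(1,1) -> caps B=0 W=0
Move 5: B@(2,0) -> caps B=0 W=0
Move 6: W@(3,1) -> caps B=0 W=0
Move 7: B@(0,3) -> caps B=0 W=0
Move 8: W@(1,3) -> caps B=0 W=1
Move 9: B@(1,0) -> caps B=0 W=1
Move 10: W@(0,0) -> caps B=0 W=2
Move 11: B@(2,2) -> caps B=0 W=2
Move 12: W@(1,2) -> caps B=0 W=2

Answer: 0 2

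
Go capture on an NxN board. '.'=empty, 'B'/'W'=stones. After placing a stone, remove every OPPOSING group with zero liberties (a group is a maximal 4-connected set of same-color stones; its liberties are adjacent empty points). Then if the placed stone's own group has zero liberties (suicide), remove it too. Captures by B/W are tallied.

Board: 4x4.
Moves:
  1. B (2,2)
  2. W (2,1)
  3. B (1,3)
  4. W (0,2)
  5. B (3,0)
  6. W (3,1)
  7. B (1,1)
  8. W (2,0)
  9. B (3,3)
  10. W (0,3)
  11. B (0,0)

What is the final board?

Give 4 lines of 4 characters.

Move 1: B@(2,2) -> caps B=0 W=0
Move 2: W@(2,1) -> caps B=0 W=0
Move 3: B@(1,3) -> caps B=0 W=0
Move 4: W@(0,2) -> caps B=0 W=0
Move 5: B@(3,0) -> caps B=0 W=0
Move 6: W@(3,1) -> caps B=0 W=0
Move 7: B@(1,1) -> caps B=0 W=0
Move 8: W@(2,0) -> caps B=0 W=1
Move 9: B@(3,3) -> caps B=0 W=1
Move 10: W@(0,3) -> caps B=0 W=1
Move 11: B@(0,0) -> caps B=0 W=1

Answer: B.WW
.B.B
WWB.
.W.B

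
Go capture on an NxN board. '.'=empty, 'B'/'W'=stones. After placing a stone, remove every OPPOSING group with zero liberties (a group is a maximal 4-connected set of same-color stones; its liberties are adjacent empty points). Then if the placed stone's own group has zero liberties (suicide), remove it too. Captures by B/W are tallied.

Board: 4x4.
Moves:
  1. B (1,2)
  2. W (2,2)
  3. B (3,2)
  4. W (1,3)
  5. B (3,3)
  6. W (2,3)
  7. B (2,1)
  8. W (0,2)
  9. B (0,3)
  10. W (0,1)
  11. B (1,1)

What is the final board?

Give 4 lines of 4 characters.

Move 1: B@(1,2) -> caps B=0 W=0
Move 2: W@(2,2) -> caps B=0 W=0
Move 3: B@(3,2) -> caps B=0 W=0
Move 4: W@(1,3) -> caps B=0 W=0
Move 5: B@(3,3) -> caps B=0 W=0
Move 6: W@(2,3) -> caps B=0 W=0
Move 7: B@(2,1) -> caps B=0 W=0
Move 8: W@(0,2) -> caps B=0 W=0
Move 9: B@(0,3) -> caps B=3 W=0
Move 10: W@(0,1) -> caps B=3 W=0
Move 11: B@(1,1) -> caps B=3 W=0

Answer: .WWB
.BB.
.B..
..BB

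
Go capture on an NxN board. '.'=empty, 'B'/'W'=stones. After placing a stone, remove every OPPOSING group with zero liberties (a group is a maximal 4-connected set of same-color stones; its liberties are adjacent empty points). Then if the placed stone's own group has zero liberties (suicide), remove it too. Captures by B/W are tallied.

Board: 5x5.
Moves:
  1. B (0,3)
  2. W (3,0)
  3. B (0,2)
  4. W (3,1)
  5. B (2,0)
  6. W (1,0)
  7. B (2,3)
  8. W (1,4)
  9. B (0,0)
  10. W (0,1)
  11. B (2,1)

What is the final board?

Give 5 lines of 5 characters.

Answer: .WBB.
W...W
BB.B.
WW...
.....

Derivation:
Move 1: B@(0,3) -> caps B=0 W=0
Move 2: W@(3,0) -> caps B=0 W=0
Move 3: B@(0,2) -> caps B=0 W=0
Move 4: W@(3,1) -> caps B=0 W=0
Move 5: B@(2,0) -> caps B=0 W=0
Move 6: W@(1,0) -> caps B=0 W=0
Move 7: B@(2,3) -> caps B=0 W=0
Move 8: W@(1,4) -> caps B=0 W=0
Move 9: B@(0,0) -> caps B=0 W=0
Move 10: W@(0,1) -> caps B=0 W=1
Move 11: B@(2,1) -> caps B=0 W=1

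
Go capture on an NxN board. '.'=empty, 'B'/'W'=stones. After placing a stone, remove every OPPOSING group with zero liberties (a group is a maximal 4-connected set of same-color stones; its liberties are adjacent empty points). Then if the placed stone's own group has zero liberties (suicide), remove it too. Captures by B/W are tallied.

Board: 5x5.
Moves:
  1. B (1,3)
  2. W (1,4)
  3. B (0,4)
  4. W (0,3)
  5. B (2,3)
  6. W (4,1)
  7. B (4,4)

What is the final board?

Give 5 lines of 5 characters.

Answer: ...W.
...BW
...B.
.....
.W..B

Derivation:
Move 1: B@(1,3) -> caps B=0 W=0
Move 2: W@(1,4) -> caps B=0 W=0
Move 3: B@(0,4) -> caps B=0 W=0
Move 4: W@(0,3) -> caps B=0 W=1
Move 5: B@(2,3) -> caps B=0 W=1
Move 6: W@(4,1) -> caps B=0 W=1
Move 7: B@(4,4) -> caps B=0 W=1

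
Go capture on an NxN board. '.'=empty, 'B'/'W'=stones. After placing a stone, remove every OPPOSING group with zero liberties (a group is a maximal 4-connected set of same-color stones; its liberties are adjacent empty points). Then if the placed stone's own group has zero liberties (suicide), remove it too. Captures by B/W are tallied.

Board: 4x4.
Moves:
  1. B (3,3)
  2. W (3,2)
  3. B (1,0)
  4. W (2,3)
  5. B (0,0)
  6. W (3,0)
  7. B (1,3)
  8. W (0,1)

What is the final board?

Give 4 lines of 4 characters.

Answer: BW..
B..B
...W
W.W.

Derivation:
Move 1: B@(3,3) -> caps B=0 W=0
Move 2: W@(3,2) -> caps B=0 W=0
Move 3: B@(1,0) -> caps B=0 W=0
Move 4: W@(2,3) -> caps B=0 W=1
Move 5: B@(0,0) -> caps B=0 W=1
Move 6: W@(3,0) -> caps B=0 W=1
Move 7: B@(1,3) -> caps B=0 W=1
Move 8: W@(0,1) -> caps B=0 W=1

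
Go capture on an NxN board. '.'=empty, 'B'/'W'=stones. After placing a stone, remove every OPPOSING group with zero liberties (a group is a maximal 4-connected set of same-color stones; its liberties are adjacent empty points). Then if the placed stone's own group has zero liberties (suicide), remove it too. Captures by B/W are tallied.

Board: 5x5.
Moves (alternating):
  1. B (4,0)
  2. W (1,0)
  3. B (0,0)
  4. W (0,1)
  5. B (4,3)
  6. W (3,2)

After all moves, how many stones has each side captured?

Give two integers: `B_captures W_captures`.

Move 1: B@(4,0) -> caps B=0 W=0
Move 2: W@(1,0) -> caps B=0 W=0
Move 3: B@(0,0) -> caps B=0 W=0
Move 4: W@(0,1) -> caps B=0 W=1
Move 5: B@(4,3) -> caps B=0 W=1
Move 6: W@(3,2) -> caps B=0 W=1

Answer: 0 1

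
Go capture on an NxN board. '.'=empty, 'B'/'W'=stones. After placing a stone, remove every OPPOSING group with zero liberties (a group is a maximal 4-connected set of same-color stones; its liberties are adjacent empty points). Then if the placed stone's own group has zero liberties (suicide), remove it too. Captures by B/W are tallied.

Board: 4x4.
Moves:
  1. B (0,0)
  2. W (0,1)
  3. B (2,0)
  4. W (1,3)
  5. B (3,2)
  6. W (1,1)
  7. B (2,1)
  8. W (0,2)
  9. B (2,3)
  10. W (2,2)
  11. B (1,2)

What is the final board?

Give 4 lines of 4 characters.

Answer: BWW.
.WBW
BB.B
..B.

Derivation:
Move 1: B@(0,0) -> caps B=0 W=0
Move 2: W@(0,1) -> caps B=0 W=0
Move 3: B@(2,0) -> caps B=0 W=0
Move 4: W@(1,3) -> caps B=0 W=0
Move 5: B@(3,2) -> caps B=0 W=0
Move 6: W@(1,1) -> caps B=0 W=0
Move 7: B@(2,1) -> caps B=0 W=0
Move 8: W@(0,2) -> caps B=0 W=0
Move 9: B@(2,3) -> caps B=0 W=0
Move 10: W@(2,2) -> caps B=0 W=0
Move 11: B@(1,2) -> caps B=1 W=0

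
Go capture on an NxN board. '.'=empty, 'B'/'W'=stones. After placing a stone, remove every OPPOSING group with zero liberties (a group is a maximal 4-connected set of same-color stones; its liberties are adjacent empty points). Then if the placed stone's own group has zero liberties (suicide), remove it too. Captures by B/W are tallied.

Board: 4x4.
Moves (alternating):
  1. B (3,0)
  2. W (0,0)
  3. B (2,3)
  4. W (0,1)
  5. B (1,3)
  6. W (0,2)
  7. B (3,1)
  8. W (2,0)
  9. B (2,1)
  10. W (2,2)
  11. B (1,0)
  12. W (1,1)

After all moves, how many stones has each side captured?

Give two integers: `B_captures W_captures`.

Move 1: B@(3,0) -> caps B=0 W=0
Move 2: W@(0,0) -> caps B=0 W=0
Move 3: B@(2,3) -> caps B=0 W=0
Move 4: W@(0,1) -> caps B=0 W=0
Move 5: B@(1,3) -> caps B=0 W=0
Move 6: W@(0,2) -> caps B=0 W=0
Move 7: B@(3,1) -> caps B=0 W=0
Move 8: W@(2,0) -> caps B=0 W=0
Move 9: B@(2,1) -> caps B=0 W=0
Move 10: W@(2,2) -> caps B=0 W=0
Move 11: B@(1,0) -> caps B=1 W=0
Move 12: W@(1,1) -> caps B=1 W=0

Answer: 1 0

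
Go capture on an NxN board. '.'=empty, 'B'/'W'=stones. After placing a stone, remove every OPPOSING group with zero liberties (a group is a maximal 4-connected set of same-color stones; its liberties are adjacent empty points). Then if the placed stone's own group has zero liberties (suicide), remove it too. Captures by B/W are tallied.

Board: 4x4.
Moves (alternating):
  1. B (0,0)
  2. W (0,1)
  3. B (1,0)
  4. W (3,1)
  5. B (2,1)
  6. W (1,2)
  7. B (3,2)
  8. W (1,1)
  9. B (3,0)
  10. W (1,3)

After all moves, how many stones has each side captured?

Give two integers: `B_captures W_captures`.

Answer: 1 0

Derivation:
Move 1: B@(0,0) -> caps B=0 W=0
Move 2: W@(0,1) -> caps B=0 W=0
Move 3: B@(1,0) -> caps B=0 W=0
Move 4: W@(3,1) -> caps B=0 W=0
Move 5: B@(2,1) -> caps B=0 W=0
Move 6: W@(1,2) -> caps B=0 W=0
Move 7: B@(3,2) -> caps B=0 W=0
Move 8: W@(1,1) -> caps B=0 W=0
Move 9: B@(3,0) -> caps B=1 W=0
Move 10: W@(1,3) -> caps B=1 W=0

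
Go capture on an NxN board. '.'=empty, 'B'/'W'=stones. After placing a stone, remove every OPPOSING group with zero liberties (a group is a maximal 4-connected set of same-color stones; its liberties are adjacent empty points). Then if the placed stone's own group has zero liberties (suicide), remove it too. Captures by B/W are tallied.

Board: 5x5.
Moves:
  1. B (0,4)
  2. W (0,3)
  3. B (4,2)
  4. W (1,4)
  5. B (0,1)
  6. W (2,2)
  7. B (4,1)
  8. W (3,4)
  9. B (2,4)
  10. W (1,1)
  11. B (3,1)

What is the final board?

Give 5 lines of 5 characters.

Move 1: B@(0,4) -> caps B=0 W=0
Move 2: W@(0,3) -> caps B=0 W=0
Move 3: B@(4,2) -> caps B=0 W=0
Move 4: W@(1,4) -> caps B=0 W=1
Move 5: B@(0,1) -> caps B=0 W=1
Move 6: W@(2,2) -> caps B=0 W=1
Move 7: B@(4,1) -> caps B=0 W=1
Move 8: W@(3,4) -> caps B=0 W=1
Move 9: B@(2,4) -> caps B=0 W=1
Move 10: W@(1,1) -> caps B=0 W=1
Move 11: B@(3,1) -> caps B=0 W=1

Answer: .B.W.
.W..W
..W.B
.B..W
.BB..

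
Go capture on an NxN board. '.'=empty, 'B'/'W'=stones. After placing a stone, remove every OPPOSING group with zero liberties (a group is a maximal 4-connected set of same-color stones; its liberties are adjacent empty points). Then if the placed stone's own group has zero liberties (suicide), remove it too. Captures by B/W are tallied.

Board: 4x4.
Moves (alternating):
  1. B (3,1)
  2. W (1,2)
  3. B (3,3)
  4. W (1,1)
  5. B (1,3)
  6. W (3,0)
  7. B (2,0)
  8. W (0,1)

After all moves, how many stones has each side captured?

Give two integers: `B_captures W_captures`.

Move 1: B@(3,1) -> caps B=0 W=0
Move 2: W@(1,2) -> caps B=0 W=0
Move 3: B@(3,3) -> caps B=0 W=0
Move 4: W@(1,1) -> caps B=0 W=0
Move 5: B@(1,3) -> caps B=0 W=0
Move 6: W@(3,0) -> caps B=0 W=0
Move 7: B@(2,0) -> caps B=1 W=0
Move 8: W@(0,1) -> caps B=1 W=0

Answer: 1 0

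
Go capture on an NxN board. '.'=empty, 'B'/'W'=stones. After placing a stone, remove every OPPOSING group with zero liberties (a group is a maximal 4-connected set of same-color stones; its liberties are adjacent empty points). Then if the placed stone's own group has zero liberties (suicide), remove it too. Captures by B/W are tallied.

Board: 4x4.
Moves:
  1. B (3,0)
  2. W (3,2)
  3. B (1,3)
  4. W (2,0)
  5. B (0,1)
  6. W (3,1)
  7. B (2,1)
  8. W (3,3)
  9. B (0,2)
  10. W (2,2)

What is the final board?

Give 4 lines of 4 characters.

Move 1: B@(3,0) -> caps B=0 W=0
Move 2: W@(3,2) -> caps B=0 W=0
Move 3: B@(1,3) -> caps B=0 W=0
Move 4: W@(2,0) -> caps B=0 W=0
Move 5: B@(0,1) -> caps B=0 W=0
Move 6: W@(3,1) -> caps B=0 W=1
Move 7: B@(2,1) -> caps B=0 W=1
Move 8: W@(3,3) -> caps B=0 W=1
Move 9: B@(0,2) -> caps B=0 W=1
Move 10: W@(2,2) -> caps B=0 W=1

Answer: .BB.
...B
WBW.
.WWW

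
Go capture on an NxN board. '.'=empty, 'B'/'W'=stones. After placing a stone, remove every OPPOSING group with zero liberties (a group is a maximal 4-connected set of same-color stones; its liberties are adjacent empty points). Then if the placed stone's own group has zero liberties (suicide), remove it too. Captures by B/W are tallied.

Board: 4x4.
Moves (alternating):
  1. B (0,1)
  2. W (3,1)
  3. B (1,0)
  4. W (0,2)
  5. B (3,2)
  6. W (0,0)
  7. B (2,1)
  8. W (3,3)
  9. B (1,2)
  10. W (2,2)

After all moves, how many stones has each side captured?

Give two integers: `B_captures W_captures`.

Answer: 0 1

Derivation:
Move 1: B@(0,1) -> caps B=0 W=0
Move 2: W@(3,1) -> caps B=0 W=0
Move 3: B@(1,0) -> caps B=0 W=0
Move 4: W@(0,2) -> caps B=0 W=0
Move 5: B@(3,2) -> caps B=0 W=0
Move 6: W@(0,0) -> caps B=0 W=0
Move 7: B@(2,1) -> caps B=0 W=0
Move 8: W@(3,3) -> caps B=0 W=0
Move 9: B@(1,2) -> caps B=0 W=0
Move 10: W@(2,2) -> caps B=0 W=1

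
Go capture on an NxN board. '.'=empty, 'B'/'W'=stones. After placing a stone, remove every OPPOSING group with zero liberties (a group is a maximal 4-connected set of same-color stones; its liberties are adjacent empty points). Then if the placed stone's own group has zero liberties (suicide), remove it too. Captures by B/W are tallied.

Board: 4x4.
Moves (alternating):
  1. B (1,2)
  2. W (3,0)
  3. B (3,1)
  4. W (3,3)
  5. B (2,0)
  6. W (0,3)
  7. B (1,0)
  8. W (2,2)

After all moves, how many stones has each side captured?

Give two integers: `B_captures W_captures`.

Move 1: B@(1,2) -> caps B=0 W=0
Move 2: W@(3,0) -> caps B=0 W=0
Move 3: B@(3,1) -> caps B=0 W=0
Move 4: W@(3,3) -> caps B=0 W=0
Move 5: B@(2,0) -> caps B=1 W=0
Move 6: W@(0,3) -> caps B=1 W=0
Move 7: B@(1,0) -> caps B=1 W=0
Move 8: W@(2,2) -> caps B=1 W=0

Answer: 1 0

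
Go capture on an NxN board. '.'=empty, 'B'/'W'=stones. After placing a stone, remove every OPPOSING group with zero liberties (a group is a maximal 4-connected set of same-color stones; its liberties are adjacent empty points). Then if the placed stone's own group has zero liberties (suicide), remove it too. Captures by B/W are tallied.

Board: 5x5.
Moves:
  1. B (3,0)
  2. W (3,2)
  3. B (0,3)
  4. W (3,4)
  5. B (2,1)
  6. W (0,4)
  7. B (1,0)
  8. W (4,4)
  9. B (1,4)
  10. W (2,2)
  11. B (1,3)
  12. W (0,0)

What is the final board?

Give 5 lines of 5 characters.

Move 1: B@(3,0) -> caps B=0 W=0
Move 2: W@(3,2) -> caps B=0 W=0
Move 3: B@(0,3) -> caps B=0 W=0
Move 4: W@(3,4) -> caps B=0 W=0
Move 5: B@(2,1) -> caps B=0 W=0
Move 6: W@(0,4) -> caps B=0 W=0
Move 7: B@(1,0) -> caps B=0 W=0
Move 8: W@(4,4) -> caps B=0 W=0
Move 9: B@(1,4) -> caps B=1 W=0
Move 10: W@(2,2) -> caps B=1 W=0
Move 11: B@(1,3) -> caps B=1 W=0
Move 12: W@(0,0) -> caps B=1 W=0

Answer: W..B.
B..BB
.BW..
B.W.W
....W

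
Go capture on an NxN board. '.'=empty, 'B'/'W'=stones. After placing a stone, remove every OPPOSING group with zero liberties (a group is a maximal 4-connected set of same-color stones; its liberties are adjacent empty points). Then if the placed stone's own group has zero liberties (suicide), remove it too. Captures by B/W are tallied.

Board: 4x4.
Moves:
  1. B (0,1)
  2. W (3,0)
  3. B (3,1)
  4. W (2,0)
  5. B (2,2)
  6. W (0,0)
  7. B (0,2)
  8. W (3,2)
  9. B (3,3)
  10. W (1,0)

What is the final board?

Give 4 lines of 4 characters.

Move 1: B@(0,1) -> caps B=0 W=0
Move 2: W@(3,0) -> caps B=0 W=0
Move 3: B@(3,1) -> caps B=0 W=0
Move 4: W@(2,0) -> caps B=0 W=0
Move 5: B@(2,2) -> caps B=0 W=0
Move 6: W@(0,0) -> caps B=0 W=0
Move 7: B@(0,2) -> caps B=0 W=0
Move 8: W@(3,2) -> caps B=0 W=0
Move 9: B@(3,3) -> caps B=1 W=0
Move 10: W@(1,0) -> caps B=1 W=0

Answer: WBB.
W...
W.B.
WB.B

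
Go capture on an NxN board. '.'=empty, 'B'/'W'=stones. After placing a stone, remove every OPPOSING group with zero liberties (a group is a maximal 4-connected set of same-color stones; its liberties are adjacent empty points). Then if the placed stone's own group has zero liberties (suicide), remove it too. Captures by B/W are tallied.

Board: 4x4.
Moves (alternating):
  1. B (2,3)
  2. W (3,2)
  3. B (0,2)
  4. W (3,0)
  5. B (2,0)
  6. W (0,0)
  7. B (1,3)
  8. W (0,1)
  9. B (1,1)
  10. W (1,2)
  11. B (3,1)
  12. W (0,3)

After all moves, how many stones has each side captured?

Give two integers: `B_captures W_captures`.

Answer: 1 1

Derivation:
Move 1: B@(2,3) -> caps B=0 W=0
Move 2: W@(3,2) -> caps B=0 W=0
Move 3: B@(0,2) -> caps B=0 W=0
Move 4: W@(3,0) -> caps B=0 W=0
Move 5: B@(2,0) -> caps B=0 W=0
Move 6: W@(0,0) -> caps B=0 W=0
Move 7: B@(1,3) -> caps B=0 W=0
Move 8: W@(0,1) -> caps B=0 W=0
Move 9: B@(1,1) -> caps B=0 W=0
Move 10: W@(1,2) -> caps B=0 W=0
Move 11: B@(3,1) -> caps B=1 W=0
Move 12: W@(0,3) -> caps B=1 W=1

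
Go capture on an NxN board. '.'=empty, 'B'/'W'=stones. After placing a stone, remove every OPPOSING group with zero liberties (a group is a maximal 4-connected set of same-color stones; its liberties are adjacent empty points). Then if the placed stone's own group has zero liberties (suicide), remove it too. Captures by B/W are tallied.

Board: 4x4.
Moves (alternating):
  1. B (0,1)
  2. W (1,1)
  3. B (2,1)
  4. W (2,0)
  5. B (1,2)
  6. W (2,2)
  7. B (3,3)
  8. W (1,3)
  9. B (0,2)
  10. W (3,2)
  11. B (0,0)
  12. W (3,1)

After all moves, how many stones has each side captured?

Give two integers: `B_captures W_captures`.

Answer: 0 1

Derivation:
Move 1: B@(0,1) -> caps B=0 W=0
Move 2: W@(1,1) -> caps B=0 W=0
Move 3: B@(2,1) -> caps B=0 W=0
Move 4: W@(2,0) -> caps B=0 W=0
Move 5: B@(1,2) -> caps B=0 W=0
Move 6: W@(2,2) -> caps B=0 W=0
Move 7: B@(3,3) -> caps B=0 W=0
Move 8: W@(1,3) -> caps B=0 W=0
Move 9: B@(0,2) -> caps B=0 W=0
Move 10: W@(3,2) -> caps B=0 W=0
Move 11: B@(0,0) -> caps B=0 W=0
Move 12: W@(3,1) -> caps B=0 W=1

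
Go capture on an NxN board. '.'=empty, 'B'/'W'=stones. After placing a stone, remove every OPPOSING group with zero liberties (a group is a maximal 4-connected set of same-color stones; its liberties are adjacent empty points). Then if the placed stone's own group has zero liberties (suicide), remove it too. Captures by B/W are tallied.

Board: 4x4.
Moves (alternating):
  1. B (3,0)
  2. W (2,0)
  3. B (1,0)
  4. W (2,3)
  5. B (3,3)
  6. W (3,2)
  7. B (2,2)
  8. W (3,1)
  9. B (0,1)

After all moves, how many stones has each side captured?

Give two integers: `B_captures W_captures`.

Answer: 0 2

Derivation:
Move 1: B@(3,0) -> caps B=0 W=0
Move 2: W@(2,0) -> caps B=0 W=0
Move 3: B@(1,0) -> caps B=0 W=0
Move 4: W@(2,3) -> caps B=0 W=0
Move 5: B@(3,3) -> caps B=0 W=0
Move 6: W@(3,2) -> caps B=0 W=1
Move 7: B@(2,2) -> caps B=0 W=1
Move 8: W@(3,1) -> caps B=0 W=2
Move 9: B@(0,1) -> caps B=0 W=2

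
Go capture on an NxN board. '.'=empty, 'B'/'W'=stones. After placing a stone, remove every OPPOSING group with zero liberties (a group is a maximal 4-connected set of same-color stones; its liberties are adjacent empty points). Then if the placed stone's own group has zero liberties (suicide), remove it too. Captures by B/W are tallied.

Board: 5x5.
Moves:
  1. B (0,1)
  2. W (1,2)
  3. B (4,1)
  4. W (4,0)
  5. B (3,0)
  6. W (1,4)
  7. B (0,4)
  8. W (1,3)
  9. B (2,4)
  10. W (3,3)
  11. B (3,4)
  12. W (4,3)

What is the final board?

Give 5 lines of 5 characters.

Answer: .B..B
..WWW
....B
B..WB
.B.W.

Derivation:
Move 1: B@(0,1) -> caps B=0 W=0
Move 2: W@(1,2) -> caps B=0 W=0
Move 3: B@(4,1) -> caps B=0 W=0
Move 4: W@(4,0) -> caps B=0 W=0
Move 5: B@(3,0) -> caps B=1 W=0
Move 6: W@(1,4) -> caps B=1 W=0
Move 7: B@(0,4) -> caps B=1 W=0
Move 8: W@(1,3) -> caps B=1 W=0
Move 9: B@(2,4) -> caps B=1 W=0
Move 10: W@(3,3) -> caps B=1 W=0
Move 11: B@(3,4) -> caps B=1 W=0
Move 12: W@(4,3) -> caps B=1 W=0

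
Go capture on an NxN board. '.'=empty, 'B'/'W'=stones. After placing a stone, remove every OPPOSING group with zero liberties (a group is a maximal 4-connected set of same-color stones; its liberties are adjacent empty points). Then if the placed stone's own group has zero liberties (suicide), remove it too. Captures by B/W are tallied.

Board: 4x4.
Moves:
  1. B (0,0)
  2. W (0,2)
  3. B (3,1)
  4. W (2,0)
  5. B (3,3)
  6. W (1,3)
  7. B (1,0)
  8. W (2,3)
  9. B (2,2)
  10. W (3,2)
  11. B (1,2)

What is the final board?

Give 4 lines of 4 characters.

Move 1: B@(0,0) -> caps B=0 W=0
Move 2: W@(0,2) -> caps B=0 W=0
Move 3: B@(3,1) -> caps B=0 W=0
Move 4: W@(2,0) -> caps B=0 W=0
Move 5: B@(3,3) -> caps B=0 W=0
Move 6: W@(1,3) -> caps B=0 W=0
Move 7: B@(1,0) -> caps B=0 W=0
Move 8: W@(2,3) -> caps B=0 W=0
Move 9: B@(2,2) -> caps B=0 W=0
Move 10: W@(3,2) -> caps B=0 W=1
Move 11: B@(1,2) -> caps B=0 W=1

Answer: B.W.
B.BW
W.BW
.BW.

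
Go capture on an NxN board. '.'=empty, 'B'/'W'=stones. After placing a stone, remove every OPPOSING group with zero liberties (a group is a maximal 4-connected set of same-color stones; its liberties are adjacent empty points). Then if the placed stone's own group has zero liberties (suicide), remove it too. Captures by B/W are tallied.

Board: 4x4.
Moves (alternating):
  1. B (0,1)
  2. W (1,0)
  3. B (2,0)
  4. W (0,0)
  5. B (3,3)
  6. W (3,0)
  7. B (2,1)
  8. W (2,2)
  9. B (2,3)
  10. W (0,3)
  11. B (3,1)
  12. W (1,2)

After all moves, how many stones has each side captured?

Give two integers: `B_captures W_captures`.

Move 1: B@(0,1) -> caps B=0 W=0
Move 2: W@(1,0) -> caps B=0 W=0
Move 3: B@(2,0) -> caps B=0 W=0
Move 4: W@(0,0) -> caps B=0 W=0
Move 5: B@(3,3) -> caps B=0 W=0
Move 6: W@(3,0) -> caps B=0 W=0
Move 7: B@(2,1) -> caps B=0 W=0
Move 8: W@(2,2) -> caps B=0 W=0
Move 9: B@(2,3) -> caps B=0 W=0
Move 10: W@(0,3) -> caps B=0 W=0
Move 11: B@(3,1) -> caps B=1 W=0
Move 12: W@(1,2) -> caps B=1 W=0

Answer: 1 0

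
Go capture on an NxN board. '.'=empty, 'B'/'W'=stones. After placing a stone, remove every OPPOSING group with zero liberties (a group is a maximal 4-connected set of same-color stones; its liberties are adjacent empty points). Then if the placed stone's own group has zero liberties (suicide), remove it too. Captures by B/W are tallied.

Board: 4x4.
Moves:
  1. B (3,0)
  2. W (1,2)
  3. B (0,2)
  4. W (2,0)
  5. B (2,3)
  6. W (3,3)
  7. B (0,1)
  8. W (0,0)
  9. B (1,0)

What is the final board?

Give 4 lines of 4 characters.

Move 1: B@(3,0) -> caps B=0 W=0
Move 2: W@(1,2) -> caps B=0 W=0
Move 3: B@(0,2) -> caps B=0 W=0
Move 4: W@(2,0) -> caps B=0 W=0
Move 5: B@(2,3) -> caps B=0 W=0
Move 6: W@(3,3) -> caps B=0 W=0
Move 7: B@(0,1) -> caps B=0 W=0
Move 8: W@(0,0) -> caps B=0 W=0
Move 9: B@(1,0) -> caps B=1 W=0

Answer: .BB.
B.W.
W..B
B..W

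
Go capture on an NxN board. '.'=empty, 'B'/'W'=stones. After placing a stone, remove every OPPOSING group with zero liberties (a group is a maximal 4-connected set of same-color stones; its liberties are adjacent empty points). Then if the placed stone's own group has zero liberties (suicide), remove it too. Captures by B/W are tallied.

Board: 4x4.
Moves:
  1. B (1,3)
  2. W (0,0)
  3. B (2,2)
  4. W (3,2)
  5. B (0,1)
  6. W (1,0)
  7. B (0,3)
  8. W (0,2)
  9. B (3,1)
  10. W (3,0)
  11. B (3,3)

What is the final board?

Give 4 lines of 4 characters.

Answer: WBWB
W..B
..B.
WB.B

Derivation:
Move 1: B@(1,3) -> caps B=0 W=0
Move 2: W@(0,0) -> caps B=0 W=0
Move 3: B@(2,2) -> caps B=0 W=0
Move 4: W@(3,2) -> caps B=0 W=0
Move 5: B@(0,1) -> caps B=0 W=0
Move 6: W@(1,0) -> caps B=0 W=0
Move 7: B@(0,3) -> caps B=0 W=0
Move 8: W@(0,2) -> caps B=0 W=0
Move 9: B@(3,1) -> caps B=0 W=0
Move 10: W@(3,0) -> caps B=0 W=0
Move 11: B@(3,3) -> caps B=1 W=0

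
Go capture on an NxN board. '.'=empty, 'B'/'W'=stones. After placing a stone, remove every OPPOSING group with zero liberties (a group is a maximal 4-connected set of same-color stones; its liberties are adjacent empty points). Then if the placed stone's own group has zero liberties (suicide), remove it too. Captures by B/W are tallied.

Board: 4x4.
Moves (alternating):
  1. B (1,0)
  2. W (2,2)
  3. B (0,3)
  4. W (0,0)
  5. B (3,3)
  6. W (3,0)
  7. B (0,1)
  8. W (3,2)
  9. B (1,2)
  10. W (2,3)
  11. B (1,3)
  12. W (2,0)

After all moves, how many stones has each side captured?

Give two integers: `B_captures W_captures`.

Answer: 1 1

Derivation:
Move 1: B@(1,0) -> caps B=0 W=0
Move 2: W@(2,2) -> caps B=0 W=0
Move 3: B@(0,3) -> caps B=0 W=0
Move 4: W@(0,0) -> caps B=0 W=0
Move 5: B@(3,3) -> caps B=0 W=0
Move 6: W@(3,0) -> caps B=0 W=0
Move 7: B@(0,1) -> caps B=1 W=0
Move 8: W@(3,2) -> caps B=1 W=0
Move 9: B@(1,2) -> caps B=1 W=0
Move 10: W@(2,3) -> caps B=1 W=1
Move 11: B@(1,3) -> caps B=1 W=1
Move 12: W@(2,0) -> caps B=1 W=1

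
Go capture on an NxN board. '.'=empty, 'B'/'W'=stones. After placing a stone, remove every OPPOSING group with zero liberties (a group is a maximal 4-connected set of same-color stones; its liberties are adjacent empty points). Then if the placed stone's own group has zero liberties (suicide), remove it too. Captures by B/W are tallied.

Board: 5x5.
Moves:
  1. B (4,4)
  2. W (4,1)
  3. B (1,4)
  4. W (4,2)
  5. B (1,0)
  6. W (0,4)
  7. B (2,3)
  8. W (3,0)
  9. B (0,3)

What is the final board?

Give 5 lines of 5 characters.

Move 1: B@(4,4) -> caps B=0 W=0
Move 2: W@(4,1) -> caps B=0 W=0
Move 3: B@(1,4) -> caps B=0 W=0
Move 4: W@(4,2) -> caps B=0 W=0
Move 5: B@(1,0) -> caps B=0 W=0
Move 6: W@(0,4) -> caps B=0 W=0
Move 7: B@(2,3) -> caps B=0 W=0
Move 8: W@(3,0) -> caps B=0 W=0
Move 9: B@(0,3) -> caps B=1 W=0

Answer: ...B.
B...B
...B.
W....
.WW.B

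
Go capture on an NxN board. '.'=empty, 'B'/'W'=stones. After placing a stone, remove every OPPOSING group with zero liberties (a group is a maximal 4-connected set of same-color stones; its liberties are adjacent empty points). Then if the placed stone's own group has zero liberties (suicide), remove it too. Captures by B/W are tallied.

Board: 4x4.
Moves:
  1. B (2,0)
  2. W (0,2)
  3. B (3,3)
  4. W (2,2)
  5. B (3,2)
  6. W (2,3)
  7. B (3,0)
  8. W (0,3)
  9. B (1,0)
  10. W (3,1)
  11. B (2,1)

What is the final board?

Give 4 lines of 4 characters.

Move 1: B@(2,0) -> caps B=0 W=0
Move 2: W@(0,2) -> caps B=0 W=0
Move 3: B@(3,3) -> caps B=0 W=0
Move 4: W@(2,2) -> caps B=0 W=0
Move 5: B@(3,2) -> caps B=0 W=0
Move 6: W@(2,3) -> caps B=0 W=0
Move 7: B@(3,0) -> caps B=0 W=0
Move 8: W@(0,3) -> caps B=0 W=0
Move 9: B@(1,0) -> caps B=0 W=0
Move 10: W@(3,1) -> caps B=0 W=2
Move 11: B@(2,1) -> caps B=0 W=2

Answer: ..WW
B...
BBWW
BW..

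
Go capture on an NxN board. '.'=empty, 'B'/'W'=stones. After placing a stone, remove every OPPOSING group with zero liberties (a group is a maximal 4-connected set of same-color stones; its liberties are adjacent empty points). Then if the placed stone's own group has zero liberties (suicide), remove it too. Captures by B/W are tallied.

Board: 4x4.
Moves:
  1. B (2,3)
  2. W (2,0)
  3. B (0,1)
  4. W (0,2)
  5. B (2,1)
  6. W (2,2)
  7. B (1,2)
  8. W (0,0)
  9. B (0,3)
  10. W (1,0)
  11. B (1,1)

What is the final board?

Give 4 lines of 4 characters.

Move 1: B@(2,3) -> caps B=0 W=0
Move 2: W@(2,0) -> caps B=0 W=0
Move 3: B@(0,1) -> caps B=0 W=0
Move 4: W@(0,2) -> caps B=0 W=0
Move 5: B@(2,1) -> caps B=0 W=0
Move 6: W@(2,2) -> caps B=0 W=0
Move 7: B@(1,2) -> caps B=0 W=0
Move 8: W@(0,0) -> caps B=0 W=0
Move 9: B@(0,3) -> caps B=1 W=0
Move 10: W@(1,0) -> caps B=1 W=0
Move 11: B@(1,1) -> caps B=1 W=0

Answer: WB.B
WBB.
WBWB
....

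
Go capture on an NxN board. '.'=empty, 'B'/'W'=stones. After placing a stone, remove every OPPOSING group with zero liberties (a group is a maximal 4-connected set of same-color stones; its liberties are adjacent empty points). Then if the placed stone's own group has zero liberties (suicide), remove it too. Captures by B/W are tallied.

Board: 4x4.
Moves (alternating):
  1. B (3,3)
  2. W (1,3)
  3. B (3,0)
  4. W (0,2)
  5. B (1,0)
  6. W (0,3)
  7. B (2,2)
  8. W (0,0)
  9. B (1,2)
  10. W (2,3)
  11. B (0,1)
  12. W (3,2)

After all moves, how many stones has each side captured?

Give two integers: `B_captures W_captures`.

Answer: 5 0

Derivation:
Move 1: B@(3,3) -> caps B=0 W=0
Move 2: W@(1,3) -> caps B=0 W=0
Move 3: B@(3,0) -> caps B=0 W=0
Move 4: W@(0,2) -> caps B=0 W=0
Move 5: B@(1,0) -> caps B=0 W=0
Move 6: W@(0,3) -> caps B=0 W=0
Move 7: B@(2,2) -> caps B=0 W=0
Move 8: W@(0,0) -> caps B=0 W=0
Move 9: B@(1,2) -> caps B=0 W=0
Move 10: W@(2,3) -> caps B=0 W=0
Move 11: B@(0,1) -> caps B=5 W=0
Move 12: W@(3,2) -> caps B=5 W=0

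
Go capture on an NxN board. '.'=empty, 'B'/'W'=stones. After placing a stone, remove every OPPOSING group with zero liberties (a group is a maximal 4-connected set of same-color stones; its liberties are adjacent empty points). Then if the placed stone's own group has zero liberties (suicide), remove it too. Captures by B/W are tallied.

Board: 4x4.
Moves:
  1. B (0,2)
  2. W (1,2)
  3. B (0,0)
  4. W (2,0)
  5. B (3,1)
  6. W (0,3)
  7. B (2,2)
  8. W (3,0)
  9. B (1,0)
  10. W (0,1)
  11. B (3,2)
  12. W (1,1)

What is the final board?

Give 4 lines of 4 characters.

Move 1: B@(0,2) -> caps B=0 W=0
Move 2: W@(1,2) -> caps B=0 W=0
Move 3: B@(0,0) -> caps B=0 W=0
Move 4: W@(2,0) -> caps B=0 W=0
Move 5: B@(3,1) -> caps B=0 W=0
Move 6: W@(0,3) -> caps B=0 W=0
Move 7: B@(2,2) -> caps B=0 W=0
Move 8: W@(3,0) -> caps B=0 W=0
Move 9: B@(1,0) -> caps B=0 W=0
Move 10: W@(0,1) -> caps B=0 W=1
Move 11: B@(3,2) -> caps B=0 W=1
Move 12: W@(1,1) -> caps B=0 W=3

Answer: .W.W
.WW.
W.B.
WBB.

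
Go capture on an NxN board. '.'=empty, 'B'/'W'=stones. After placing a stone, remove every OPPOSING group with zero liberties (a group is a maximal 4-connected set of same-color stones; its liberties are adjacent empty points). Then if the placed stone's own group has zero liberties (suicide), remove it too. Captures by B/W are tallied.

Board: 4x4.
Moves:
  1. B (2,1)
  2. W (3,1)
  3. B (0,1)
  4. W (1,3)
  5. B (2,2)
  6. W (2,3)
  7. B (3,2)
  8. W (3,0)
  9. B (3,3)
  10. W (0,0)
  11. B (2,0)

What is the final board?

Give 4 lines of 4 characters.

Move 1: B@(2,1) -> caps B=0 W=0
Move 2: W@(3,1) -> caps B=0 W=0
Move 3: B@(0,1) -> caps B=0 W=0
Move 4: W@(1,3) -> caps B=0 W=0
Move 5: B@(2,2) -> caps B=0 W=0
Move 6: W@(2,3) -> caps B=0 W=0
Move 7: B@(3,2) -> caps B=0 W=0
Move 8: W@(3,0) -> caps B=0 W=0
Move 9: B@(3,3) -> caps B=0 W=0
Move 10: W@(0,0) -> caps B=0 W=0
Move 11: B@(2,0) -> caps B=2 W=0

Answer: WB..
...W
BBBW
..BB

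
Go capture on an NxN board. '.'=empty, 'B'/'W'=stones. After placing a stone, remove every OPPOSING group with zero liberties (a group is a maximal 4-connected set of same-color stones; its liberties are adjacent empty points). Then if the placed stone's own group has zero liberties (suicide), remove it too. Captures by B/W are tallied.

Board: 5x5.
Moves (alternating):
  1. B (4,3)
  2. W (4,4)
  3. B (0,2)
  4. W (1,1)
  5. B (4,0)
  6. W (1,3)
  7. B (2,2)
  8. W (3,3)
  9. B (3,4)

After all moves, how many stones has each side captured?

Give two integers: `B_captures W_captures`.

Answer: 1 0

Derivation:
Move 1: B@(4,3) -> caps B=0 W=0
Move 2: W@(4,4) -> caps B=0 W=0
Move 3: B@(0,2) -> caps B=0 W=0
Move 4: W@(1,1) -> caps B=0 W=0
Move 5: B@(4,0) -> caps B=0 W=0
Move 6: W@(1,3) -> caps B=0 W=0
Move 7: B@(2,2) -> caps B=0 W=0
Move 8: W@(3,3) -> caps B=0 W=0
Move 9: B@(3,4) -> caps B=1 W=0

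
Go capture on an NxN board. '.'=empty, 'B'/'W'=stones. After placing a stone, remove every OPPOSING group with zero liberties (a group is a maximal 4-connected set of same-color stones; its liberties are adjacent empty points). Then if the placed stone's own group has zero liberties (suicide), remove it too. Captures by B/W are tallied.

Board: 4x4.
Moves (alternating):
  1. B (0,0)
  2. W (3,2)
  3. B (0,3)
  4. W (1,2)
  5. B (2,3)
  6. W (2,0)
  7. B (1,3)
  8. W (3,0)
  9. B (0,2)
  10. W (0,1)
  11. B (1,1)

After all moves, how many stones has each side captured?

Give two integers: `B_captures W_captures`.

Move 1: B@(0,0) -> caps B=0 W=0
Move 2: W@(3,2) -> caps B=0 W=0
Move 3: B@(0,3) -> caps B=0 W=0
Move 4: W@(1,2) -> caps B=0 W=0
Move 5: B@(2,3) -> caps B=0 W=0
Move 6: W@(2,0) -> caps B=0 W=0
Move 7: B@(1,3) -> caps B=0 W=0
Move 8: W@(3,0) -> caps B=0 W=0
Move 9: B@(0,2) -> caps B=0 W=0
Move 10: W@(0,1) -> caps B=0 W=0
Move 11: B@(1,1) -> caps B=1 W=0

Answer: 1 0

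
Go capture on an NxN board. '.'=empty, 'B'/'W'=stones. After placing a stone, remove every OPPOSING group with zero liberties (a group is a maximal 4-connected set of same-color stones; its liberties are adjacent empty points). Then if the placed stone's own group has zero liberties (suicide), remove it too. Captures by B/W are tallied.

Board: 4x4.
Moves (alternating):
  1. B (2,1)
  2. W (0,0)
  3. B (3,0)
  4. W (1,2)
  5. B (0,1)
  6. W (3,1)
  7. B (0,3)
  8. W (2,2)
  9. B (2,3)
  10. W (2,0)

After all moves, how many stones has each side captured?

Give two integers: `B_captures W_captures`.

Answer: 0 1

Derivation:
Move 1: B@(2,1) -> caps B=0 W=0
Move 2: W@(0,0) -> caps B=0 W=0
Move 3: B@(3,0) -> caps B=0 W=0
Move 4: W@(1,2) -> caps B=0 W=0
Move 5: B@(0,1) -> caps B=0 W=0
Move 6: W@(3,1) -> caps B=0 W=0
Move 7: B@(0,3) -> caps B=0 W=0
Move 8: W@(2,2) -> caps B=0 W=0
Move 9: B@(2,3) -> caps B=0 W=0
Move 10: W@(2,0) -> caps B=0 W=1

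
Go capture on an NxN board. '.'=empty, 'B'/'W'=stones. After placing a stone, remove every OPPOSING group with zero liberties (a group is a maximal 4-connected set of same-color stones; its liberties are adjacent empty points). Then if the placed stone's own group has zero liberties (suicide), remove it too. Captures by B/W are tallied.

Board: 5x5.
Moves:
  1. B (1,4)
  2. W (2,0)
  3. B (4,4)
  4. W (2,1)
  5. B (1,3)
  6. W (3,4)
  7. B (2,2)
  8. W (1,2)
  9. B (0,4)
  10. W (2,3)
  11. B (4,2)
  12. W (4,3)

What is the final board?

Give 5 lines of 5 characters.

Move 1: B@(1,4) -> caps B=0 W=0
Move 2: W@(2,0) -> caps B=0 W=0
Move 3: B@(4,4) -> caps B=0 W=0
Move 4: W@(2,1) -> caps B=0 W=0
Move 5: B@(1,3) -> caps B=0 W=0
Move 6: W@(3,4) -> caps B=0 W=0
Move 7: B@(2,2) -> caps B=0 W=0
Move 8: W@(1,2) -> caps B=0 W=0
Move 9: B@(0,4) -> caps B=0 W=0
Move 10: W@(2,3) -> caps B=0 W=0
Move 11: B@(4,2) -> caps B=0 W=0
Move 12: W@(4,3) -> caps B=0 W=1

Answer: ....B
..WBB
WWBW.
....W
..BW.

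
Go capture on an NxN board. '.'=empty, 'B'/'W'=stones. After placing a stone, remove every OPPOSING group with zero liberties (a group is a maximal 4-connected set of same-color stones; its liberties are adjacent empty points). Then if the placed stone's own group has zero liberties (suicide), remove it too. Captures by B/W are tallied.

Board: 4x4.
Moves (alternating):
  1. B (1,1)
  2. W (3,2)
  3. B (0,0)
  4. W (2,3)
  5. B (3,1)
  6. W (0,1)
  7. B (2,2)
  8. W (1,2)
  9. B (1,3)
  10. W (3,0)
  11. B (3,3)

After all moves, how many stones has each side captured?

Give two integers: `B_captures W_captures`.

Answer: 2 0

Derivation:
Move 1: B@(1,1) -> caps B=0 W=0
Move 2: W@(3,2) -> caps B=0 W=0
Move 3: B@(0,0) -> caps B=0 W=0
Move 4: W@(2,3) -> caps B=0 W=0
Move 5: B@(3,1) -> caps B=0 W=0
Move 6: W@(0,1) -> caps B=0 W=0
Move 7: B@(2,2) -> caps B=0 W=0
Move 8: W@(1,2) -> caps B=0 W=0
Move 9: B@(1,3) -> caps B=0 W=0
Move 10: W@(3,0) -> caps B=0 W=0
Move 11: B@(3,3) -> caps B=2 W=0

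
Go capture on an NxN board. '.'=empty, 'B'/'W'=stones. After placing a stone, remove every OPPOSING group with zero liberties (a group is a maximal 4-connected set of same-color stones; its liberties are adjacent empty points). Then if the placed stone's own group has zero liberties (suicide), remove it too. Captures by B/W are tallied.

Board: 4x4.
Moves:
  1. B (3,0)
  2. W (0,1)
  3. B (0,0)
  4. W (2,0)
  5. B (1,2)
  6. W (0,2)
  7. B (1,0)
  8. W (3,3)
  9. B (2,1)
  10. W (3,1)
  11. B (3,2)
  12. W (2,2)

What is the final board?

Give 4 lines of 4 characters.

Answer: BWW.
B.B.
.BW.
B.BW

Derivation:
Move 1: B@(3,0) -> caps B=0 W=0
Move 2: W@(0,1) -> caps B=0 W=0
Move 3: B@(0,0) -> caps B=0 W=0
Move 4: W@(2,0) -> caps B=0 W=0
Move 5: B@(1,2) -> caps B=0 W=0
Move 6: W@(0,2) -> caps B=0 W=0
Move 7: B@(1,0) -> caps B=0 W=0
Move 8: W@(3,3) -> caps B=0 W=0
Move 9: B@(2,1) -> caps B=1 W=0
Move 10: W@(3,1) -> caps B=1 W=0
Move 11: B@(3,2) -> caps B=2 W=0
Move 12: W@(2,2) -> caps B=2 W=0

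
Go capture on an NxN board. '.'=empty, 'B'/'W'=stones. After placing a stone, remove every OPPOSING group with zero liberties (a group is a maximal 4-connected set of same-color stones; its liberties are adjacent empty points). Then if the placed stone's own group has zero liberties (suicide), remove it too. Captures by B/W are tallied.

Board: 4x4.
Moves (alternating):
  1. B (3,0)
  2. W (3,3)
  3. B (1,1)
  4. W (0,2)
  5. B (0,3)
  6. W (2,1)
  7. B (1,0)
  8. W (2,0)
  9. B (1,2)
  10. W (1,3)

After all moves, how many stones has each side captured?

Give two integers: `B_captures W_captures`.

Answer: 0 1

Derivation:
Move 1: B@(3,0) -> caps B=0 W=0
Move 2: W@(3,3) -> caps B=0 W=0
Move 3: B@(1,1) -> caps B=0 W=0
Move 4: W@(0,2) -> caps B=0 W=0
Move 5: B@(0,3) -> caps B=0 W=0
Move 6: W@(2,1) -> caps B=0 W=0
Move 7: B@(1,0) -> caps B=0 W=0
Move 8: W@(2,0) -> caps B=0 W=0
Move 9: B@(1,2) -> caps B=0 W=0
Move 10: W@(1,3) -> caps B=0 W=1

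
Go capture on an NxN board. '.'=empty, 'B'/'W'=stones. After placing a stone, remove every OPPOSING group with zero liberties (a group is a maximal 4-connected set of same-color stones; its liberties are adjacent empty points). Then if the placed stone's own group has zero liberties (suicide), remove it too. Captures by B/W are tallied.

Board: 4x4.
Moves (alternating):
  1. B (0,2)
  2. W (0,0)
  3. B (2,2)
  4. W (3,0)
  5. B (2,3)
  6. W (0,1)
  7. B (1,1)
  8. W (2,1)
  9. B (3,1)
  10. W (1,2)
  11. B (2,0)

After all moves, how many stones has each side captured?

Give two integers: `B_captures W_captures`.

Answer: 2 0

Derivation:
Move 1: B@(0,2) -> caps B=0 W=0
Move 2: W@(0,0) -> caps B=0 W=0
Move 3: B@(2,2) -> caps B=0 W=0
Move 4: W@(3,0) -> caps B=0 W=0
Move 5: B@(2,3) -> caps B=0 W=0
Move 6: W@(0,1) -> caps B=0 W=0
Move 7: B@(1,1) -> caps B=0 W=0
Move 8: W@(2,1) -> caps B=0 W=0
Move 9: B@(3,1) -> caps B=0 W=0
Move 10: W@(1,2) -> caps B=0 W=0
Move 11: B@(2,0) -> caps B=2 W=0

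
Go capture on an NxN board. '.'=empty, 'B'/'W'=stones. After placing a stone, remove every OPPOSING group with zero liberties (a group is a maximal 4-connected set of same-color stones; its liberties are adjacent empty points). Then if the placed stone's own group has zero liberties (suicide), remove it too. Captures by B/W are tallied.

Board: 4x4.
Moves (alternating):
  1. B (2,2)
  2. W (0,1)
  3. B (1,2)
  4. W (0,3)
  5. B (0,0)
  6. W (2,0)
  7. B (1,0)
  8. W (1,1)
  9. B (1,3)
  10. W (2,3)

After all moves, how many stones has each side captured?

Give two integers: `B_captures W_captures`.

Move 1: B@(2,2) -> caps B=0 W=0
Move 2: W@(0,1) -> caps B=0 W=0
Move 3: B@(1,2) -> caps B=0 W=0
Move 4: W@(0,3) -> caps B=0 W=0
Move 5: B@(0,0) -> caps B=0 W=0
Move 6: W@(2,0) -> caps B=0 W=0
Move 7: B@(1,0) -> caps B=0 W=0
Move 8: W@(1,1) -> caps B=0 W=2
Move 9: B@(1,3) -> caps B=0 W=2
Move 10: W@(2,3) -> caps B=0 W=2

Answer: 0 2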